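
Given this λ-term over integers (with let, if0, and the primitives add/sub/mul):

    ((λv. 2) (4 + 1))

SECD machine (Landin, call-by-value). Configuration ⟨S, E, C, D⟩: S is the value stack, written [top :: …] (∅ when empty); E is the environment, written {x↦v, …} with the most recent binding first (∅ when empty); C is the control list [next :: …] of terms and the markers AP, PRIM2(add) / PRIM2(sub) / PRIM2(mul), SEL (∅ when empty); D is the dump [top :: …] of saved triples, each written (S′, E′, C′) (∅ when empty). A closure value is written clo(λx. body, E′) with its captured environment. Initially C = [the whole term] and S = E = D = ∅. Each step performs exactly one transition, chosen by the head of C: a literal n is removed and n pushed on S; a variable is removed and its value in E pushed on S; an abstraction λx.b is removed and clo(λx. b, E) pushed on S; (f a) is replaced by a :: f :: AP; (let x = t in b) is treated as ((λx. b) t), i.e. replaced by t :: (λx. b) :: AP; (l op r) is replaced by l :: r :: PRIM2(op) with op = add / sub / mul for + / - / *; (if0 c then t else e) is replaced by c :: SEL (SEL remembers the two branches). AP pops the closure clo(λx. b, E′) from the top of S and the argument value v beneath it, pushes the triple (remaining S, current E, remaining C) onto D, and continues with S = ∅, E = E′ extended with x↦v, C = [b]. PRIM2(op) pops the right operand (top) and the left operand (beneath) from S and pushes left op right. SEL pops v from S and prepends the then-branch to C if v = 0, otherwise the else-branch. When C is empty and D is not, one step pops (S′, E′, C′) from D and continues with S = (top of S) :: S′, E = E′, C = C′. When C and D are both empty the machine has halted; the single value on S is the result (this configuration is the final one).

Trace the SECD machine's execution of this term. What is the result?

[0] [S=∅ | E=∅ | C=[((λv. 2) (4 + 1))] | D=∅]
[1] [S=∅ | E=∅ | C=[(4 + 1) :: (λv. 2) :: AP] | D=∅]
[2] [S=∅ | E=∅ | C=[4 :: 1 :: PRIM2(add) :: (λv. 2) :: AP] | D=∅]
[3] [S=[4] | E=∅ | C=[1 :: PRIM2(add) :: (λv. 2) :: AP] | D=∅]
[4] [S=[1 :: 4] | E=∅ | C=[PRIM2(add) :: (λv. 2) :: AP] | D=∅]
[5] [S=[5] | E=∅ | C=[(λv. 2) :: AP] | D=∅]
[6] [S=[clo(λv. 2, ∅) :: 5] | E=∅ | C=[AP] | D=∅]
[7] [S=∅ | E={v↦5} | C=[2] | D=[(∅, ∅, ∅)]]
[8] [S=[2] | E={v↦5} | C=∅ | D=[(∅, ∅, ∅)]]
[9] [S=[2] | E=∅ | C=∅ | D=∅]
→ final value 2

Answer: 2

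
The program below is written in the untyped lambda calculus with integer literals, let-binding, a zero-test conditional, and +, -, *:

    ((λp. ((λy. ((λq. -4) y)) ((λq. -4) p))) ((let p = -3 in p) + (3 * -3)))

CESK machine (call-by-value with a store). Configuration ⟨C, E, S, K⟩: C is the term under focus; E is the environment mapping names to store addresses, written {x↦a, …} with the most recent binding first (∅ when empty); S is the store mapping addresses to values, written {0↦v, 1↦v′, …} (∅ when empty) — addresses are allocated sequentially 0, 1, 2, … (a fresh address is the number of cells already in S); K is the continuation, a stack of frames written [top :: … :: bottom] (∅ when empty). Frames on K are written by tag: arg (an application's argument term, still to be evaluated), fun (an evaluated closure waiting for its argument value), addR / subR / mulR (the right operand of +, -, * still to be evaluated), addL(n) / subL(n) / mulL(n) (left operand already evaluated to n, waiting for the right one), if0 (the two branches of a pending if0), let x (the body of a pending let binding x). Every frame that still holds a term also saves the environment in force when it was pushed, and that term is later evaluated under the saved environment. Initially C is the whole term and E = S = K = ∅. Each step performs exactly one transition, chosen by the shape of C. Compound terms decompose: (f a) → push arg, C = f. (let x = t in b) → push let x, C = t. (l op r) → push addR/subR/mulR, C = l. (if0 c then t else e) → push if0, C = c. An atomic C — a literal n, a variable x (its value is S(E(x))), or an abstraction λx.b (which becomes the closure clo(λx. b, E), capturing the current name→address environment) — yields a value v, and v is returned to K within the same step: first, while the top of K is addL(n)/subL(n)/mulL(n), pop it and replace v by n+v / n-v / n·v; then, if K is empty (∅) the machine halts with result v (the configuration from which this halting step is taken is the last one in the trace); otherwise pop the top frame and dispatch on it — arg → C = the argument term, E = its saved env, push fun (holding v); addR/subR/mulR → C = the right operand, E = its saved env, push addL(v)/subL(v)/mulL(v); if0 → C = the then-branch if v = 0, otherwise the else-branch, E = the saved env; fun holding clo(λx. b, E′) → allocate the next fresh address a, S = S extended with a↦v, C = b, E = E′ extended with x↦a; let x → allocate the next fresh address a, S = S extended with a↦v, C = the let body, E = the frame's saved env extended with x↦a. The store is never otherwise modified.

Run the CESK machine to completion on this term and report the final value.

Answer: -4

Derivation:
step 0: <C=((λp. ((λy. ((λq. -4) y)) ((λq. -4) p))) ((let p = -3 in p) + (3 * -3))), E=∅, S=∅, K=∅>
step 1: <C=(λp. ((λy. ((λq. -4) y)) ((λq. -4) p))), E=∅, S=∅, K=[arg]>
step 2: <C=((let p = -3 in p) + (3 * -3)), E=∅, S=∅, K=[fun]>
step 3: <C=(let p = -3 in p), E=∅, S=∅, K=[addR :: fun]>
step 4: <C=-3, E=∅, S=∅, K=[let p :: addR :: fun]>
step 5: <C=p, E={p↦0}, S={0↦-3}, K=[addR :: fun]>
step 6: <C=(3 * -3), E=∅, S={0↦-3}, K=[addL(-3) :: fun]>
step 7: <C=3, E=∅, S={0↦-3}, K=[mulR :: addL(-3) :: fun]>
step 8: <C=-3, E=∅, S={0↦-3}, K=[mulL(3) :: addL(-3) :: fun]>
step 9: <C=((λy. ((λq. -4) y)) ((λq. -4) p)), E={p↦1}, S={0↦-3, 1↦-12}, K=∅>
step 10: <C=(λy. ((λq. -4) y)), E={p↦1}, S={0↦-3, 1↦-12}, K=[arg]>
step 11: <C=((λq. -4) p), E={p↦1}, S={0↦-3, 1↦-12}, K=[fun]>
step 12: <C=(λq. -4), E={p↦1}, S={0↦-3, 1↦-12}, K=[arg :: fun]>
step 13: <C=p, E={p↦1}, S={0↦-3, 1↦-12}, K=[fun :: fun]>
step 14: <C=-4, E={q↦2, p↦1}, S={0↦-3, 1↦-12, 2↦-12}, K=[fun]>
step 15: <C=((λq. -4) y), E={y↦3, p↦1}, S={0↦-3, 1↦-12, 2↦-12, 3↦-4}, K=∅>
step 16: <C=(λq. -4), E={y↦3, p↦1}, S={0↦-3, 1↦-12, 2↦-12, 3↦-4}, K=[arg]>
step 17: <C=y, E={y↦3, p↦1}, S={0↦-3, 1↦-12, 2↦-12, 3↦-4}, K=[fun]>
step 18: <C=-4, E={q↦4, y↦3, p↦1}, S={0↦-3, 1↦-12, 2↦-12, 3↦-4, 4↦-4}, K=∅>
→ final value -4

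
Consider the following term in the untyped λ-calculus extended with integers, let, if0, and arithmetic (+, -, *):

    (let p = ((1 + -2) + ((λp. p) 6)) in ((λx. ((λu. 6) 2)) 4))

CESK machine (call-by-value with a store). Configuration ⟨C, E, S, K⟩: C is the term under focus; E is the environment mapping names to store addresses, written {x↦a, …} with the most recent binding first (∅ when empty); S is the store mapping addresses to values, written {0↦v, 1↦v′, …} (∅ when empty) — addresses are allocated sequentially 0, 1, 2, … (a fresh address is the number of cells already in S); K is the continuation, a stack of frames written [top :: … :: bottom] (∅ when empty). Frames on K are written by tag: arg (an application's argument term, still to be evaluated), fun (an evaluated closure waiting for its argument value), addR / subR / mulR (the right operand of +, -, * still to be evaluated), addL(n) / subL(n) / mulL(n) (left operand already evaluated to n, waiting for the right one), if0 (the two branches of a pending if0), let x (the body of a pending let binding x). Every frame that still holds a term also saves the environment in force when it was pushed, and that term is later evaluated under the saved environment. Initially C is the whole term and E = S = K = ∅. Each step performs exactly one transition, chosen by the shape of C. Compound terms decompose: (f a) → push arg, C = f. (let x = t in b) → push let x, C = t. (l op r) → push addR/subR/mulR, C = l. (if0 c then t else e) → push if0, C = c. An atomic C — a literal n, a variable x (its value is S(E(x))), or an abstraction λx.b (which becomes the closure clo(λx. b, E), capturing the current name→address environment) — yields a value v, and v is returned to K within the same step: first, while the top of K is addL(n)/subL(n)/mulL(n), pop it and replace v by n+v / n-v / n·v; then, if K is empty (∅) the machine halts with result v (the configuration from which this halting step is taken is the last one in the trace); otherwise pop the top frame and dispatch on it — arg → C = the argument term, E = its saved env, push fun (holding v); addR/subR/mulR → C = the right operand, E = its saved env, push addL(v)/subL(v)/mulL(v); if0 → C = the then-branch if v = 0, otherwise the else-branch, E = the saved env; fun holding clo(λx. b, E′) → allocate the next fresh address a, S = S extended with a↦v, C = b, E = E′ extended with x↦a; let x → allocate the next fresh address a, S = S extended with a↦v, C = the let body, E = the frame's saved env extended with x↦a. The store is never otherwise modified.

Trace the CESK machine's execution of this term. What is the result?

Answer: 6

Machine steps:
t=0: <C=(let p = ((1 + -2) + ((λp. p) 6)) in ((λx. ((λu. 6) 2)) 4)), E=∅, S=∅, K=∅>
t=1: <C=((1 + -2) + ((λp. p) 6)), E=∅, S=∅, K=[let p]>
t=2: <C=(1 + -2), E=∅, S=∅, K=[addR :: let p]>
t=3: <C=1, E=∅, S=∅, K=[addR :: addR :: let p]>
t=4: <C=-2, E=∅, S=∅, K=[addL(1) :: addR :: let p]>
t=5: <C=((λp. p) 6), E=∅, S=∅, K=[addL(-1) :: let p]>
t=6: <C=(λp. p), E=∅, S=∅, K=[arg :: addL(-1) :: let p]>
t=7: <C=6, E=∅, S=∅, K=[fun :: addL(-1) :: let p]>
t=8: <C=p, E={p↦0}, S={0↦6}, K=[addL(-1) :: let p]>
t=9: <C=((λx. ((λu. 6) 2)) 4), E={p↦1}, S={0↦6, 1↦5}, K=∅>
t=10: <C=(λx. ((λu. 6) 2)), E={p↦1}, S={0↦6, 1↦5}, K=[arg]>
t=11: <C=4, E={p↦1}, S={0↦6, 1↦5}, K=[fun]>
t=12: <C=((λu. 6) 2), E={x↦2, p↦1}, S={0↦6, 1↦5, 2↦4}, K=∅>
t=13: <C=(λu. 6), E={x↦2, p↦1}, S={0↦6, 1↦5, 2↦4}, K=[arg]>
t=14: <C=2, E={x↦2, p↦1}, S={0↦6, 1↦5, 2↦4}, K=[fun]>
t=15: <C=6, E={u↦3, x↦2, p↦1}, S={0↦6, 1↦5, 2↦4, 3↦2}, K=∅>
→ final value 6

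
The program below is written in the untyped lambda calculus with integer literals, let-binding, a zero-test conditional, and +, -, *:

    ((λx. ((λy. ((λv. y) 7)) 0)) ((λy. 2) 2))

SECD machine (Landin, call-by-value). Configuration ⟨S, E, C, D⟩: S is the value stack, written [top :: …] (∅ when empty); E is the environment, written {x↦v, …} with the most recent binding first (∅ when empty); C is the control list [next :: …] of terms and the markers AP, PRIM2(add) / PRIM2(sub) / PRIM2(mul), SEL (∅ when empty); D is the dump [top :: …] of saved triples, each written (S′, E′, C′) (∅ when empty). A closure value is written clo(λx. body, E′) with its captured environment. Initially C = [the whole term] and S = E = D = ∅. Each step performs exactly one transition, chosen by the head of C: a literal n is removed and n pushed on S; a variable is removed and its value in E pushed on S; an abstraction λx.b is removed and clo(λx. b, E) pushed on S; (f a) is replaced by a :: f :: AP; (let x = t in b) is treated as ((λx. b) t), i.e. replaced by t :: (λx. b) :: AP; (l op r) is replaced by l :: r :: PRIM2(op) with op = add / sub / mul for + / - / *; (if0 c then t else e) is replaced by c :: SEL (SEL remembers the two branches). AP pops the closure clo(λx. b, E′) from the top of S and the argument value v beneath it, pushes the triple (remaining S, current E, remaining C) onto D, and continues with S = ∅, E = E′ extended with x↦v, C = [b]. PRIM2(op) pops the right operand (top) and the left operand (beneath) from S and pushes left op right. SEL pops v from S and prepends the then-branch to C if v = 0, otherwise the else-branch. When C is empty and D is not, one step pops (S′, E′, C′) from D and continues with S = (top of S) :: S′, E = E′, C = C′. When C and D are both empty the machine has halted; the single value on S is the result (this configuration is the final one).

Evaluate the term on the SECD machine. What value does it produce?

[0] ⟨S=∅; E=∅; C=[((λx. ((λy. ((λv. y) 7)) 0)) ((λy. 2) 2))]; D=∅⟩
[1] ⟨S=∅; E=∅; C=[((λy. 2) 2) :: (λx. ((λy. ((λv. y) 7)) 0)) :: AP]; D=∅⟩
[2] ⟨S=∅; E=∅; C=[2 :: (λy. 2) :: AP :: (λx. ((λy. ((λv. y) 7)) 0)) :: AP]; D=∅⟩
[3] ⟨S=[2]; E=∅; C=[(λy. 2) :: AP :: (λx. ((λy. ((λv. y) 7)) 0)) :: AP]; D=∅⟩
[4] ⟨S=[clo(λy. 2, ∅) :: 2]; E=∅; C=[AP :: (λx. ((λy. ((λv. y) 7)) 0)) :: AP]; D=∅⟩
[5] ⟨S=∅; E={y↦2}; C=[2]; D=[(∅, ∅, [(λx. ((λy. ((λv. y) 7)) 0)) :: AP])]⟩
[6] ⟨S=[2]; E={y↦2}; C=∅; D=[(∅, ∅, [(λx. ((λy. ((λv. y) 7)) 0)) :: AP])]⟩
[7] ⟨S=[2]; E=∅; C=[(λx. ((λy. ((λv. y) 7)) 0)) :: AP]; D=∅⟩
[8] ⟨S=[clo(λx. ((λy. ((λv. y) 7)) 0), ∅) :: 2]; E=∅; C=[AP]; D=∅⟩
[9] ⟨S=∅; E={x↦2}; C=[((λy. ((λv. y) 7)) 0)]; D=[(∅, ∅, ∅)]⟩
[10] ⟨S=∅; E={x↦2}; C=[0 :: (λy. ((λv. y) 7)) :: AP]; D=[(∅, ∅, ∅)]⟩
[11] ⟨S=[0]; E={x↦2}; C=[(λy. ((λv. y) 7)) :: AP]; D=[(∅, ∅, ∅)]⟩
[12] ⟨S=[clo(λy. ((λv. y) 7), {x↦2}) :: 0]; E={x↦2}; C=[AP]; D=[(∅, ∅, ∅)]⟩
[13] ⟨S=∅; E={y↦0, x↦2}; C=[((λv. y) 7)]; D=[(∅, {x↦2}, ∅) :: (∅, ∅, ∅)]⟩
[14] ⟨S=∅; E={y↦0, x↦2}; C=[7 :: (λv. y) :: AP]; D=[(∅, {x↦2}, ∅) :: (∅, ∅, ∅)]⟩
[15] ⟨S=[7]; E={y↦0, x↦2}; C=[(λv. y) :: AP]; D=[(∅, {x↦2}, ∅) :: (∅, ∅, ∅)]⟩
[16] ⟨S=[clo(λv. y, {y↦0, x↦2}) :: 7]; E={y↦0, x↦2}; C=[AP]; D=[(∅, {x↦2}, ∅) :: (∅, ∅, ∅)]⟩
[17] ⟨S=∅; E={v↦7, y↦0, x↦2}; C=[y]; D=[(∅, {y↦0, x↦2}, ∅) :: (∅, {x↦2}, ∅) :: (∅, ∅, ∅)]⟩
[18] ⟨S=[0]; E={v↦7, y↦0, x↦2}; C=∅; D=[(∅, {y↦0, x↦2}, ∅) :: (∅, {x↦2}, ∅) :: (∅, ∅, ∅)]⟩
[19] ⟨S=[0]; E={y↦0, x↦2}; C=∅; D=[(∅, {x↦2}, ∅) :: (∅, ∅, ∅)]⟩
[20] ⟨S=[0]; E={x↦2}; C=∅; D=[(∅, ∅, ∅)]⟩
[21] ⟨S=[0]; E=∅; C=∅; D=∅⟩
→ final value 0

Answer: 0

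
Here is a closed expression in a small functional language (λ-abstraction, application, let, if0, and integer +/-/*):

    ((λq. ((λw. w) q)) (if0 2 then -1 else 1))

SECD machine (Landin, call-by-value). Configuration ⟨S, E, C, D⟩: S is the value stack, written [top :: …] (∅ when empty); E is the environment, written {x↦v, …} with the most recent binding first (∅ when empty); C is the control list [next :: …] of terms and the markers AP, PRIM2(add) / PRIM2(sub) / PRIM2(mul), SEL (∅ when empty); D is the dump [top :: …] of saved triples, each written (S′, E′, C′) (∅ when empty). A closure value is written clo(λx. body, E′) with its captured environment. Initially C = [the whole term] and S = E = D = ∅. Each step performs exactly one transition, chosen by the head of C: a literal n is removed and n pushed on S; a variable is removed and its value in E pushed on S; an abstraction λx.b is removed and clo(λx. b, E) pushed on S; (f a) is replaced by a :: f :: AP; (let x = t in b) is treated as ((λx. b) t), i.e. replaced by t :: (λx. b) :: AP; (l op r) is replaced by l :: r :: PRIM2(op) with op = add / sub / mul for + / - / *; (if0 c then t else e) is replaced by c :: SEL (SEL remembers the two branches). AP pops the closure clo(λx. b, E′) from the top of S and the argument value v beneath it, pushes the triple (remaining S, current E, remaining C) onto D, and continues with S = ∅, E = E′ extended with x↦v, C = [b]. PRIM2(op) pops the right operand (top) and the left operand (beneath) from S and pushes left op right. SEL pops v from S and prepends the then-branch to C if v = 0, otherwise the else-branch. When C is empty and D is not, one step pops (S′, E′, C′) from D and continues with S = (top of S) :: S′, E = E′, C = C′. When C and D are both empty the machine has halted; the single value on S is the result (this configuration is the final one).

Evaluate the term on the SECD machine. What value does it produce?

step 0: [S=∅ | E=∅ | C=[((λq. ((λw. w) q)) (if0 2 then -1 else 1))] | D=∅]
step 1: [S=∅ | E=∅ | C=[(if0 2 then -1 else 1) :: (λq. ((λw. w) q)) :: AP] | D=∅]
step 2: [S=∅ | E=∅ | C=[2 :: SEL :: (λq. ((λw. w) q)) :: AP] | D=∅]
step 3: [S=[2] | E=∅ | C=[SEL :: (λq. ((λw. w) q)) :: AP] | D=∅]
step 4: [S=∅ | E=∅ | C=[1 :: (λq. ((λw. w) q)) :: AP] | D=∅]
step 5: [S=[1] | E=∅ | C=[(λq. ((λw. w) q)) :: AP] | D=∅]
step 6: [S=[clo(λq. ((λw. w) q), ∅) :: 1] | E=∅ | C=[AP] | D=∅]
step 7: [S=∅ | E={q↦1} | C=[((λw. w) q)] | D=[(∅, ∅, ∅)]]
step 8: [S=∅ | E={q↦1} | C=[q :: (λw. w) :: AP] | D=[(∅, ∅, ∅)]]
step 9: [S=[1] | E={q↦1} | C=[(λw. w) :: AP] | D=[(∅, ∅, ∅)]]
step 10: [S=[clo(λw. w, {q↦1}) :: 1] | E={q↦1} | C=[AP] | D=[(∅, ∅, ∅)]]
step 11: [S=∅ | E={w↦1, q↦1} | C=[w] | D=[(∅, {q↦1}, ∅) :: (∅, ∅, ∅)]]
step 12: [S=[1] | E={w↦1, q↦1} | C=∅ | D=[(∅, {q↦1}, ∅) :: (∅, ∅, ∅)]]
step 13: [S=[1] | E={q↦1} | C=∅ | D=[(∅, ∅, ∅)]]
step 14: [S=[1] | E=∅ | C=∅ | D=∅]
→ final value 1

Answer: 1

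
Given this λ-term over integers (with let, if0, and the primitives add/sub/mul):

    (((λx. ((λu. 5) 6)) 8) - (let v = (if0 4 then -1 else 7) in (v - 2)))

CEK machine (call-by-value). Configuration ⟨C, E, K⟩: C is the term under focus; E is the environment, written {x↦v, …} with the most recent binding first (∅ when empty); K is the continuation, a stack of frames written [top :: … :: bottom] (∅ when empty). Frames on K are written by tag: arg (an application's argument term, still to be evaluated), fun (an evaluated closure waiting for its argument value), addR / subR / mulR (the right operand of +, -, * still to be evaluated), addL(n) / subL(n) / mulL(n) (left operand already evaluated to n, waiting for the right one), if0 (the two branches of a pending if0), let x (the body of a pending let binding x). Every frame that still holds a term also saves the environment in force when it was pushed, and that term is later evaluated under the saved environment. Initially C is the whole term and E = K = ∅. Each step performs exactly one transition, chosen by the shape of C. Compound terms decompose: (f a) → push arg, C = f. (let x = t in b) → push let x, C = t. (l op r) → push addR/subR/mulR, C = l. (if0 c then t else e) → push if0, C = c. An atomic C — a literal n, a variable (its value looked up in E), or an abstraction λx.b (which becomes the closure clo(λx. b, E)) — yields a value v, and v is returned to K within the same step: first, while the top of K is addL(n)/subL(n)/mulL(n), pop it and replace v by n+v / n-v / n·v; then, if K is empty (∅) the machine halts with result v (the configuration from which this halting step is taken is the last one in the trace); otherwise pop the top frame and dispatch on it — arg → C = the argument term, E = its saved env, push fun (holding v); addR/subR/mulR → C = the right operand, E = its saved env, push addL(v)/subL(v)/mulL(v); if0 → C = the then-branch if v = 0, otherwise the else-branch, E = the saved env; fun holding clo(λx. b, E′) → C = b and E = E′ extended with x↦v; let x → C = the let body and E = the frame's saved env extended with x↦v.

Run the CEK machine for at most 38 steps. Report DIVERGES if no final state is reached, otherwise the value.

Answer: 0

Derivation:
t=0: <C=(((λx. ((λu. 5) 6)) 8) - (let v = (if0 4 then -1 else 7) in (v - 2))), E=∅, K=∅>
t=1: <C=((λx. ((λu. 5) 6)) 8), E=∅, K=[subR]>
t=2: <C=(λx. ((λu. 5) 6)), E=∅, K=[arg :: subR]>
t=3: <C=8, E=∅, K=[fun :: subR]>
t=4: <C=((λu. 5) 6), E={x↦8}, K=[subR]>
t=5: <C=(λu. 5), E={x↦8}, K=[arg :: subR]>
t=6: <C=6, E={x↦8}, K=[fun :: subR]>
t=7: <C=5, E={u↦6, x↦8}, K=[subR]>
t=8: <C=(let v = (if0 4 then -1 else 7) in (v - 2)), E=∅, K=[subL(5)]>
t=9: <C=(if0 4 then -1 else 7), E=∅, K=[let v :: subL(5)]>
t=10: <C=4, E=∅, K=[if0 :: let v :: subL(5)]>
t=11: <C=7, E=∅, K=[let v :: subL(5)]>
t=12: <C=(v - 2), E={v↦7}, K=[subL(5)]>
t=13: <C=v, E={v↦7}, K=[subR :: subL(5)]>
t=14: <C=2, E={v↦7}, K=[subL(7) :: subL(5)]>
→ final value 0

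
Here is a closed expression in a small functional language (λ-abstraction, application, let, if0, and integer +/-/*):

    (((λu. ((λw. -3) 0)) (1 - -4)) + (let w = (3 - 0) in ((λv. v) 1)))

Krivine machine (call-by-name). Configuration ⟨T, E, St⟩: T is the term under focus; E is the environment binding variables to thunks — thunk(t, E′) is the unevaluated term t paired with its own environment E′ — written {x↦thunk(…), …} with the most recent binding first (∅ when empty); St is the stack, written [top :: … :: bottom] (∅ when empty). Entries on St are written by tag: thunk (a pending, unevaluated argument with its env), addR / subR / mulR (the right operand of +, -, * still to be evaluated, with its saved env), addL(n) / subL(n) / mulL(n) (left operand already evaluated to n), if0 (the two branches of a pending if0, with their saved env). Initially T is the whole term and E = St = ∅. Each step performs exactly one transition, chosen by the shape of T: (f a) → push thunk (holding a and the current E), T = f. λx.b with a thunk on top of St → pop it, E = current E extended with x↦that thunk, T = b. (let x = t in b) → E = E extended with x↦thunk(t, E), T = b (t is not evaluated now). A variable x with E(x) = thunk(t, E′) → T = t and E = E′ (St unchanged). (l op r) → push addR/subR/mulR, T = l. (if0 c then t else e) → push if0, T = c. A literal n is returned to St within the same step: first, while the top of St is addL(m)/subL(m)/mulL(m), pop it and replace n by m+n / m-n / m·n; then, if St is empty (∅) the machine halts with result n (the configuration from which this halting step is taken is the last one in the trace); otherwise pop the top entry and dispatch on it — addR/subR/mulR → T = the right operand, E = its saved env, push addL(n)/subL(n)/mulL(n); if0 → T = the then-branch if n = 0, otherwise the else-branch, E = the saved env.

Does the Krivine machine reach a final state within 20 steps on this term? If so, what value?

t=0: [T=(((λu. ((λw. -3) 0)) (1 - -4)) + (let w = (3 - 0) in ((λv. v) 1))) | E=∅ | St=∅]
t=1: [T=((λu. ((λw. -3) 0)) (1 - -4)) | E=∅ | St=[addR]]
t=2: [T=(λu. ((λw. -3) 0)) | E=∅ | St=[thunk :: addR]]
t=3: [T=((λw. -3) 0) | E={u↦thunk((1 - -4), ∅)} | St=[addR]]
t=4: [T=(λw. -3) | E={u↦thunk((1 - -4), ∅)} | St=[thunk :: addR]]
t=5: [T=-3 | E={w↦thunk(0, {u↦thunk((1 - -4), ∅)}), u↦thunk((1 - -4), ∅)} | St=[addR]]
t=6: [T=(let w = (3 - 0) in ((λv. v) 1)) | E=∅ | St=[addL(-3)]]
t=7: [T=((λv. v) 1) | E={w↦thunk((3 - 0), ∅)} | St=[addL(-3)]]
t=8: [T=(λv. v) | E={w↦thunk((3 - 0), ∅)} | St=[thunk :: addL(-3)]]
t=9: [T=v | E={v↦thunk(1, {w↦thunk((3 - 0), ∅)}), w↦thunk((3 - 0), ∅)} | St=[addL(-3)]]
t=10: [T=1 | E={w↦thunk((3 - 0), ∅)} | St=[addL(-3)]]
→ final value -2

Answer: -2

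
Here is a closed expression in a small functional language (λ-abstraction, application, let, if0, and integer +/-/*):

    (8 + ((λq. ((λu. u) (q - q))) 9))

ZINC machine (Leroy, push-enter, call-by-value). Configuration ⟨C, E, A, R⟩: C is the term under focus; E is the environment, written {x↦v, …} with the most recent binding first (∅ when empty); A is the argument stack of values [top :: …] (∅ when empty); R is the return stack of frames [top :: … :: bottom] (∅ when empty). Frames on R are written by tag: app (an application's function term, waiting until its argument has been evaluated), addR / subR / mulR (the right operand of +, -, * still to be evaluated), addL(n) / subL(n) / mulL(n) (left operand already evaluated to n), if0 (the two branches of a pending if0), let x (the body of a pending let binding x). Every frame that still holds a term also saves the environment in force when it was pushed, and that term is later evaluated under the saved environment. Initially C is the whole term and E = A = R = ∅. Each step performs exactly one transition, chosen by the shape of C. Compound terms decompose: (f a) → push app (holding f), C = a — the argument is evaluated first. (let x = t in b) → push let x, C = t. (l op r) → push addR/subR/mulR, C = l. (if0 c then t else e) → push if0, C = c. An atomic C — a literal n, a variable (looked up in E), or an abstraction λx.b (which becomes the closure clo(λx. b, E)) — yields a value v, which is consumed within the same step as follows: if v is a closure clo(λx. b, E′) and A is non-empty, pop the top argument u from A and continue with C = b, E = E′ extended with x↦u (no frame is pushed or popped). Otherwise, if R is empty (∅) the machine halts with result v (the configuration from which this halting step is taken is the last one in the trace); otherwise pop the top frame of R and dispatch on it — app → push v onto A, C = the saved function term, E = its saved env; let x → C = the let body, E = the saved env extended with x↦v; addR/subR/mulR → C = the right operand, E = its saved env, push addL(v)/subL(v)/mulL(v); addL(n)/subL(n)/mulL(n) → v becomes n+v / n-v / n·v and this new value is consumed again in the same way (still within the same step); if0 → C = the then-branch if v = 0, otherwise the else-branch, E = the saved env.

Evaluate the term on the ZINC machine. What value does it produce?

Answer: 8

Execution trace:
0. ⟨C=(8 + ((λq. ((λu. u) (q - q))) 9)); E=∅; A=∅; R=∅⟩
1. ⟨C=8; E=∅; A=∅; R=[addR]⟩
2. ⟨C=((λq. ((λu. u) (q - q))) 9); E=∅; A=∅; R=[addL(8)]⟩
3. ⟨C=9; E=∅; A=∅; R=[app :: addL(8)]⟩
4. ⟨C=(λq. ((λu. u) (q - q))); E=∅; A=[9]; R=[addL(8)]⟩
5. ⟨C=((λu. u) (q - q)); E={q↦9}; A=∅; R=[addL(8)]⟩
6. ⟨C=(q - q); E={q↦9}; A=∅; R=[app :: addL(8)]⟩
7. ⟨C=q; E={q↦9}; A=∅; R=[subR :: app :: addL(8)]⟩
8. ⟨C=q; E={q↦9}; A=∅; R=[subL(9) :: app :: addL(8)]⟩
9. ⟨C=(λu. u); E={q↦9}; A=[0]; R=[addL(8)]⟩
10. ⟨C=u; E={u↦0, q↦9}; A=∅; R=[addL(8)]⟩
→ final value 8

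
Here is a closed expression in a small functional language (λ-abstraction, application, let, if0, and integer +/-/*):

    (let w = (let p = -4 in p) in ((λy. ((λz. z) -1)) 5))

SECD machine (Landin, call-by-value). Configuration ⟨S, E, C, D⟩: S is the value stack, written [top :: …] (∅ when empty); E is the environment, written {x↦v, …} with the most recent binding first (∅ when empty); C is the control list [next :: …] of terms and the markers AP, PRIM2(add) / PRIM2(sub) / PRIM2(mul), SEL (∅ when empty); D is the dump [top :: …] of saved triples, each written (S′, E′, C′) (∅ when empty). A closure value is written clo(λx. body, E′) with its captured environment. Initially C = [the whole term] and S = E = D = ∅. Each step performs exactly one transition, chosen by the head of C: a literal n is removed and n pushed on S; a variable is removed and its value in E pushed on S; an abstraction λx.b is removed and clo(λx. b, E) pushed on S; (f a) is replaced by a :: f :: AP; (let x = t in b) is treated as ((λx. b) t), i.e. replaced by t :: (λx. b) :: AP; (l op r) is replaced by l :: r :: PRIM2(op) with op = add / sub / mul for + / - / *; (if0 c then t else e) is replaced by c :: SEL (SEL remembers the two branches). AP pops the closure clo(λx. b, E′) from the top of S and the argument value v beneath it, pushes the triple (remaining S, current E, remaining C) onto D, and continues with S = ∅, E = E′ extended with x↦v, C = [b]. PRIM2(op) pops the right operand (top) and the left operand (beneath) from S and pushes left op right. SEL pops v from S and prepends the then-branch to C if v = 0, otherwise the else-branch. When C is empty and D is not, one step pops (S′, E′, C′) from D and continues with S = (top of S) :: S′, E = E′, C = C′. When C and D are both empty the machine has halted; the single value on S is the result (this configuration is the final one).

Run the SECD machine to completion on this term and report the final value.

Answer: -1

Derivation:
step 0: [S=∅ | E=∅ | C=[(let w = (let p = -4 in p) in ((λy. ((λz. z) -1)) 5))] | D=∅]
step 1: [S=∅ | E=∅ | C=[(let p = -4 in p) :: (λw. ((λy. ((λz. z) -1)) 5)) :: AP] | D=∅]
step 2: [S=∅ | E=∅ | C=[-4 :: (λp. p) :: AP :: (λw. ((λy. ((λz. z) -1)) 5)) :: AP] | D=∅]
step 3: [S=[-4] | E=∅ | C=[(λp. p) :: AP :: (λw. ((λy. ((λz. z) -1)) 5)) :: AP] | D=∅]
step 4: [S=[clo(λp. p, ∅) :: -4] | E=∅ | C=[AP :: (λw. ((λy. ((λz. z) -1)) 5)) :: AP] | D=∅]
step 5: [S=∅ | E={p↦-4} | C=[p] | D=[(∅, ∅, [(λw. ((λy. ((λz. z) -1)) 5)) :: AP])]]
step 6: [S=[-4] | E={p↦-4} | C=∅ | D=[(∅, ∅, [(λw. ((λy. ((λz. z) -1)) 5)) :: AP])]]
step 7: [S=[-4] | E=∅ | C=[(λw. ((λy. ((λz. z) -1)) 5)) :: AP] | D=∅]
step 8: [S=[clo(λw. ((λy. ((λz. z) -1)) 5), ∅) :: -4] | E=∅ | C=[AP] | D=∅]
step 9: [S=∅ | E={w↦-4} | C=[((λy. ((λz. z) -1)) 5)] | D=[(∅, ∅, ∅)]]
step 10: [S=∅ | E={w↦-4} | C=[5 :: (λy. ((λz. z) -1)) :: AP] | D=[(∅, ∅, ∅)]]
step 11: [S=[5] | E={w↦-4} | C=[(λy. ((λz. z) -1)) :: AP] | D=[(∅, ∅, ∅)]]
step 12: [S=[clo(λy. ((λz. z) -1), {w↦-4}) :: 5] | E={w↦-4} | C=[AP] | D=[(∅, ∅, ∅)]]
step 13: [S=∅ | E={y↦5, w↦-4} | C=[((λz. z) -1)] | D=[(∅, {w↦-4}, ∅) :: (∅, ∅, ∅)]]
step 14: [S=∅ | E={y↦5, w↦-4} | C=[-1 :: (λz. z) :: AP] | D=[(∅, {w↦-4}, ∅) :: (∅, ∅, ∅)]]
step 15: [S=[-1] | E={y↦5, w↦-4} | C=[(λz. z) :: AP] | D=[(∅, {w↦-4}, ∅) :: (∅, ∅, ∅)]]
step 16: [S=[clo(λz. z, {y↦5, w↦-4}) :: -1] | E={y↦5, w↦-4} | C=[AP] | D=[(∅, {w↦-4}, ∅) :: (∅, ∅, ∅)]]
step 17: [S=∅ | E={z↦-1, y↦5, w↦-4} | C=[z] | D=[(∅, {y↦5, w↦-4}, ∅) :: (∅, {w↦-4}, ∅) :: (∅, ∅, ∅)]]
step 18: [S=[-1] | E={z↦-1, y↦5, w↦-4} | C=∅ | D=[(∅, {y↦5, w↦-4}, ∅) :: (∅, {w↦-4}, ∅) :: (∅, ∅, ∅)]]
step 19: [S=[-1] | E={y↦5, w↦-4} | C=∅ | D=[(∅, {w↦-4}, ∅) :: (∅, ∅, ∅)]]
step 20: [S=[-1] | E={w↦-4} | C=∅ | D=[(∅, ∅, ∅)]]
step 21: [S=[-1] | E=∅ | C=∅ | D=∅]
→ final value -1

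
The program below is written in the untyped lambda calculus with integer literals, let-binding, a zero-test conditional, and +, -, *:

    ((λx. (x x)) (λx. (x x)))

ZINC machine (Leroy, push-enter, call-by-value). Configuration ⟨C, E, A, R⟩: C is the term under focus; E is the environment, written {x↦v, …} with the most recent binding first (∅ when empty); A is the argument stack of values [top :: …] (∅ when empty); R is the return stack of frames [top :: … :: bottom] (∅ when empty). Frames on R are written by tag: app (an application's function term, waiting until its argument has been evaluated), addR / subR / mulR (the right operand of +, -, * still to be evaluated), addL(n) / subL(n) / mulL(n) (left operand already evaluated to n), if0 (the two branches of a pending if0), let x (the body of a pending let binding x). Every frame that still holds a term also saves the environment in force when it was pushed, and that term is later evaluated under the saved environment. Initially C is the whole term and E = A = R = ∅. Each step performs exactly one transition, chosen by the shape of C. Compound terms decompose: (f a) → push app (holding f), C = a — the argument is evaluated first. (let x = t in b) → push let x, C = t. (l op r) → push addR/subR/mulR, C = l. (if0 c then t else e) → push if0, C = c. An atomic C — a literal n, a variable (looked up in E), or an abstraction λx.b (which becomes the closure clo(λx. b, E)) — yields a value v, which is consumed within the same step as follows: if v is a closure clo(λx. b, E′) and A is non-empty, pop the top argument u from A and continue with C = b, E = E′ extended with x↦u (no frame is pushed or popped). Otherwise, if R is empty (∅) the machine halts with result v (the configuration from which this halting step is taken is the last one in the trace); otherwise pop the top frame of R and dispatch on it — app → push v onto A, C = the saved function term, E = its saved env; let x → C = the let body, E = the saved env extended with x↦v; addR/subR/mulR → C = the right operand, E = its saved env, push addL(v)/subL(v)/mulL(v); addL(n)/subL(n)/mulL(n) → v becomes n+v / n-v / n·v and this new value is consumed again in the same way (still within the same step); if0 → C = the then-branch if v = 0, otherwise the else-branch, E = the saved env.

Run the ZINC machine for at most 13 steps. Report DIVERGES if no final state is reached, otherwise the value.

0. [C=((λx. (x x)) (λx. (x x))) | E=∅ | A=∅ | R=∅]
1. [C=(λx. (x x)) | E=∅ | A=∅ | R=[app]]
2. [C=(λx. (x x)) | E=∅ | A=[clo(λx. (x x), ∅)] | R=∅]
3. [C=(x x) | E={x↦clo(λx. (x x), ∅)} | A=∅ | R=∅]
4. [C=x | E={x↦clo(λx. (x x), ∅)} | A=∅ | R=[app]]
5. [C=x | E={x↦clo(λx. (x x), ∅)} | A=[clo(λx. (x x), ∅)] | R=∅]
… configuration repeats with period 3 (steps 3–5 recur indefinitely) …

Answer: DIVERGES (no final state within 13 steps)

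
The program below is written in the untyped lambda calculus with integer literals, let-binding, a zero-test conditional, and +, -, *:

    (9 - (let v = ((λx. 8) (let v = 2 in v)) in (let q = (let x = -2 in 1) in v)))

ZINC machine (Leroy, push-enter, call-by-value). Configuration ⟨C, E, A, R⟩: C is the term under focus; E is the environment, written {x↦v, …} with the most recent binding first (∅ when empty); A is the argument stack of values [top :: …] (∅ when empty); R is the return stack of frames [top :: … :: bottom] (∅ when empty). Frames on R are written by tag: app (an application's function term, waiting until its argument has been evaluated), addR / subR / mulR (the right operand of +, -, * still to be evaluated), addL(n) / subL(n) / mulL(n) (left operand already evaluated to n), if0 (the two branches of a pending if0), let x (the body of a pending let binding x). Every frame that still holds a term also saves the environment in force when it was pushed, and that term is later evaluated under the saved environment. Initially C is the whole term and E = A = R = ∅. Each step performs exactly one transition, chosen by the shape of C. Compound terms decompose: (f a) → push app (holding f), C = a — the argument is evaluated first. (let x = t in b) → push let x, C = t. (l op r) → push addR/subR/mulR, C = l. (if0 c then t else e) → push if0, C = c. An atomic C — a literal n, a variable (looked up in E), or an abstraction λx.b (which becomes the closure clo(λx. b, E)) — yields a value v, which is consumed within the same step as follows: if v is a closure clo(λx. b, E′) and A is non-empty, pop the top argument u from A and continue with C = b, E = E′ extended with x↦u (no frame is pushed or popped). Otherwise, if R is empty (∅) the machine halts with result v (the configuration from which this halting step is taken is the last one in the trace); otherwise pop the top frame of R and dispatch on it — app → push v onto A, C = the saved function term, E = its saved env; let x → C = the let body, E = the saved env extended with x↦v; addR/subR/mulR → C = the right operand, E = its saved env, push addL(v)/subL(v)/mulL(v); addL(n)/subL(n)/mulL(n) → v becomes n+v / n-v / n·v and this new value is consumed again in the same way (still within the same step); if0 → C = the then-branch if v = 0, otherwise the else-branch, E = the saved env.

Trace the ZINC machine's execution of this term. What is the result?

t=0: <C=(9 - (let v = ((λx. 8) (let v = 2 in v)) in (let q = (let x = -2 in 1) in v))), E=∅, A=∅, R=∅>
t=1: <C=9, E=∅, A=∅, R=[subR]>
t=2: <C=(let v = ((λx. 8) (let v = 2 in v)) in (let q = (let x = -2 in 1) in v)), E=∅, A=∅, R=[subL(9)]>
t=3: <C=((λx. 8) (let v = 2 in v)), E=∅, A=∅, R=[let v :: subL(9)]>
t=4: <C=(let v = 2 in v), E=∅, A=∅, R=[app :: let v :: subL(9)]>
t=5: <C=2, E=∅, A=∅, R=[let v :: app :: let v :: subL(9)]>
t=6: <C=v, E={v↦2}, A=∅, R=[app :: let v :: subL(9)]>
t=7: <C=(λx. 8), E=∅, A=[2], R=[let v :: subL(9)]>
t=8: <C=8, E={x↦2}, A=∅, R=[let v :: subL(9)]>
t=9: <C=(let q = (let x = -2 in 1) in v), E={v↦8}, A=∅, R=[subL(9)]>
t=10: <C=(let x = -2 in 1), E={v↦8}, A=∅, R=[let q :: subL(9)]>
t=11: <C=-2, E={v↦8}, A=∅, R=[let x :: let q :: subL(9)]>
t=12: <C=1, E={x↦-2, v↦8}, A=∅, R=[let q :: subL(9)]>
t=13: <C=v, E={q↦1, v↦8}, A=∅, R=[subL(9)]>
→ final value 1

Answer: 1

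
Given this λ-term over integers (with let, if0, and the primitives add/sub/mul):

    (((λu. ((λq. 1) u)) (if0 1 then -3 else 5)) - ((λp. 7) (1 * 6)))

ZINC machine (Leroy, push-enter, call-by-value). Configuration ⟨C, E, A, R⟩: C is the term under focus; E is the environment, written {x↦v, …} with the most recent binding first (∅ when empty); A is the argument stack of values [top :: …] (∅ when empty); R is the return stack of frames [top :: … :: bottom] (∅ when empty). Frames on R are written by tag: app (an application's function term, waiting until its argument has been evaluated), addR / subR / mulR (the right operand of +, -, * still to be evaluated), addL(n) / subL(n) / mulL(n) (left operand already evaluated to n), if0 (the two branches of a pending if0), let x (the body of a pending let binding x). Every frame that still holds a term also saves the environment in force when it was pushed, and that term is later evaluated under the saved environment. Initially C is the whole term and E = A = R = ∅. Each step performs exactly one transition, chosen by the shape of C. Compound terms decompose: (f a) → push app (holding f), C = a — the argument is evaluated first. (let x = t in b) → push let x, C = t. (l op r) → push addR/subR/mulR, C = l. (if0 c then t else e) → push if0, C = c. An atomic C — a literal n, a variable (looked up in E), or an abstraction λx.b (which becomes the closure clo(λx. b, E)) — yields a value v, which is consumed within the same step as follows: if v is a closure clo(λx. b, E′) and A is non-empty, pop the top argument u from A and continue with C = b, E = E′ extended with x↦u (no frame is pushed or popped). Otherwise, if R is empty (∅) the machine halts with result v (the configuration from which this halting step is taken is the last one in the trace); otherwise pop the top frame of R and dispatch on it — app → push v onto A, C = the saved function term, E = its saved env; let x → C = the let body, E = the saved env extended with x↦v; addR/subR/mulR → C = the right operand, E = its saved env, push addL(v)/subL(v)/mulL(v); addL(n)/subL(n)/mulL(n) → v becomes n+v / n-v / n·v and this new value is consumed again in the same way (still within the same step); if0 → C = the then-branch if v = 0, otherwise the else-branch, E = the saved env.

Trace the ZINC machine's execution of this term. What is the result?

Answer: -6

Derivation:
t=0: [C=(((λu. ((λq. 1) u)) (if0 1 then -3 else 5)) - ((λp. 7) (1 * 6))) | E=∅ | A=∅ | R=∅]
t=1: [C=((λu. ((λq. 1) u)) (if0 1 then -3 else 5)) | E=∅ | A=∅ | R=[subR]]
t=2: [C=(if0 1 then -3 else 5) | E=∅ | A=∅ | R=[app :: subR]]
t=3: [C=1 | E=∅ | A=∅ | R=[if0 :: app :: subR]]
t=4: [C=5 | E=∅ | A=∅ | R=[app :: subR]]
t=5: [C=(λu. ((λq. 1) u)) | E=∅ | A=[5] | R=[subR]]
t=6: [C=((λq. 1) u) | E={u↦5} | A=∅ | R=[subR]]
t=7: [C=u | E={u↦5} | A=∅ | R=[app :: subR]]
t=8: [C=(λq. 1) | E={u↦5} | A=[5] | R=[subR]]
t=9: [C=1 | E={q↦5, u↦5} | A=∅ | R=[subR]]
t=10: [C=((λp. 7) (1 * 6)) | E=∅ | A=∅ | R=[subL(1)]]
t=11: [C=(1 * 6) | E=∅ | A=∅ | R=[app :: subL(1)]]
t=12: [C=1 | E=∅ | A=∅ | R=[mulR :: app :: subL(1)]]
t=13: [C=6 | E=∅ | A=∅ | R=[mulL(1) :: app :: subL(1)]]
t=14: [C=(λp. 7) | E=∅ | A=[6] | R=[subL(1)]]
t=15: [C=7 | E={p↦6} | A=∅ | R=[subL(1)]]
→ final value -6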